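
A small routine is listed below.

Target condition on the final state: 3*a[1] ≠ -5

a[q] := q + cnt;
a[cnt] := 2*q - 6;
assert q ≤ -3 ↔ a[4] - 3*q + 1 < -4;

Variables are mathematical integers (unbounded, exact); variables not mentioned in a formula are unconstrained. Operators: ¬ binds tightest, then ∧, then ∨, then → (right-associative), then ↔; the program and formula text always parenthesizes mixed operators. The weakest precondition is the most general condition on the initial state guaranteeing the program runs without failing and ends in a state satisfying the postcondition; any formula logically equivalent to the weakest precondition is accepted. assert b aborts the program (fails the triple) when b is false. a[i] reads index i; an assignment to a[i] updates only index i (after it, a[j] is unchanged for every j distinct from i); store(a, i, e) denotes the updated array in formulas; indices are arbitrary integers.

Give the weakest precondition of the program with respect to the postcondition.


Working backward. After the program, 3*a[1] ≠ -5 must hold.
Before assert q ≤ -3 ↔ a[4] - 3*q + 1 < -4: (q ≤ -3 ↔ a[4] < 3*q - 5) ∧ 3*a[1] ≠ -5
Before a[cnt] := 2*q - 6: (q ≤ -3 ↔ store(a, cnt, 2*q - 6)[4] < 3*q - 5) ∧ 3*store(a, cnt, 2*q - 6)[1] ≠ -5
Before a[q] := q + cnt: (q ≤ -3 ↔ store(store(a, q, cnt + q), cnt, 2*q - 6)[4] < 3*q - 5) ∧ 3*store(store(a, q, cnt + q), cnt, 2*q - 6)[1] ≠ -5
Answer: WP = (q ≤ -3 ↔ store(store(a, q, cnt + q), cnt, 2*q - 6)[4] < 3*q - 5) ∧ 3*store(store(a, q, cnt + q), cnt, 2*q - 6)[1] ≠ -5


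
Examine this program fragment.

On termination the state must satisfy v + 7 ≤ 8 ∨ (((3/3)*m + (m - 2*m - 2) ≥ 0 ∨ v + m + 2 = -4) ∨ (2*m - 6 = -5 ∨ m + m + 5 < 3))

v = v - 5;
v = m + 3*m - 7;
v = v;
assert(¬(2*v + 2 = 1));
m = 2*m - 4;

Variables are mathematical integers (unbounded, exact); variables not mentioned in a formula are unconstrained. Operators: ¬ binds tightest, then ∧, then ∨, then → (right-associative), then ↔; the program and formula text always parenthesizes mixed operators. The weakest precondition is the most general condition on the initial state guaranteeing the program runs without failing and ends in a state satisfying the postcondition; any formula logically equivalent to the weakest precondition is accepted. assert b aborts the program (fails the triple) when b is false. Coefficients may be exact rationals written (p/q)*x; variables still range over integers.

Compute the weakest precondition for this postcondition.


Working backward. After the program, the postcondition v + 7 ≤ 8 ∨ (((3/3)*m + (m - 2*m - 2) ≥ 0 ∨ v + m + 2 = -4) ∨ (2*m - 6 = -5 ∨ m + m + 5 < 3)) must hold; in canonical form it is v ≤ 1 ∨ m + v = -6 ∨ 2*m = 1 ∨ 2*m < -2.
Before m := 2*m - 4: v ≤ 1 ∨ 2*m + v = -2 ∨ 4*m = 9 ∨ 4*m < 6
Before assert ¬(2*v + 2 = 1): (¬(2*v = -1)) ∧ (v ≤ 1 ∨ 2*m + v = -2 ∨ 4*m = 9 ∨ 4*m < 6)
Before v := v: (¬(2*v = -1)) ∧ (v ≤ 1 ∨ 2*m + v = -2 ∨ 4*m = 9 ∨ 4*m < 6)
Before v := m + 3*m - 7: (¬(8*m = 13)) ∧ (4*m ≤ 8 ∨ 6*m = 5 ∨ 4*m = 9 ∨ 4*m < 6)
Before v := v - 5: (¬(8*m = 13)) ∧ (4*m ≤ 8 ∨ 6*m = 5 ∨ 4*m = 9 ∨ 4*m < 6)
Answer: WP = (¬(8*m = 13)) ∧ (4*m ≤ 8 ∨ 6*m = 5 ∨ 4*m = 9 ∨ 4*m < 6)


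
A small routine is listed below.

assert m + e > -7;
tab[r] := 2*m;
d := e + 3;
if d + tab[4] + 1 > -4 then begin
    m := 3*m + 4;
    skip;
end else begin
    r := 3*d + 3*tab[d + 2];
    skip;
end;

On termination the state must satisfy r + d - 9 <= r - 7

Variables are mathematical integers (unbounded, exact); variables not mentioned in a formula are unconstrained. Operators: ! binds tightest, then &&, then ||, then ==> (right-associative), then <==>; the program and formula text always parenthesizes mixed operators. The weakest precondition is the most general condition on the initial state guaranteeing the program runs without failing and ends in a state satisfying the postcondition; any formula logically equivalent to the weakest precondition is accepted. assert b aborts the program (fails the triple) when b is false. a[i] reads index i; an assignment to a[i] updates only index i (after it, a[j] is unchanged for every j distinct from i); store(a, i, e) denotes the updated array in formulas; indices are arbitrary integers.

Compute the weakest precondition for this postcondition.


Working backward. After the program, the postcondition r + d - 9 <= r - 7 must hold; in canonical form it is d <= 2.
Then branch requires d <= 2; else branch requires d <= 2.
Before the if: (tab[4] + d > -5 ==> d <= 2) && ((!(tab[4] + d > -5)) ==> d <= 2)
Before d := e + 3: (tab[4] + e > -8 ==> e <= -1) && ((!(tab[4] + e > -8)) ==> e <= -1)
Before tab[r] := 2*m: (store(tab, r, 2*m)[4] + e > -8 ==> e <= -1) && ((!(store(tab, r, 2*m)[4] + e > -8)) ==> e <= -1)
Before assert m + e > -7: e + m > -7 && (store(tab, r, 2*m)[4] + e > -8 ==> e <= -1) && ((!(store(tab, r, 2*m)[4] + e > -8)) ==> e <= -1)
Answer: WP = e + m > -7 && (store(tab, r, 2*m)[4] + e > -8 ==> e <= -1) && ((!(store(tab, r, 2*m)[4] + e > -8)) ==> e <= -1)


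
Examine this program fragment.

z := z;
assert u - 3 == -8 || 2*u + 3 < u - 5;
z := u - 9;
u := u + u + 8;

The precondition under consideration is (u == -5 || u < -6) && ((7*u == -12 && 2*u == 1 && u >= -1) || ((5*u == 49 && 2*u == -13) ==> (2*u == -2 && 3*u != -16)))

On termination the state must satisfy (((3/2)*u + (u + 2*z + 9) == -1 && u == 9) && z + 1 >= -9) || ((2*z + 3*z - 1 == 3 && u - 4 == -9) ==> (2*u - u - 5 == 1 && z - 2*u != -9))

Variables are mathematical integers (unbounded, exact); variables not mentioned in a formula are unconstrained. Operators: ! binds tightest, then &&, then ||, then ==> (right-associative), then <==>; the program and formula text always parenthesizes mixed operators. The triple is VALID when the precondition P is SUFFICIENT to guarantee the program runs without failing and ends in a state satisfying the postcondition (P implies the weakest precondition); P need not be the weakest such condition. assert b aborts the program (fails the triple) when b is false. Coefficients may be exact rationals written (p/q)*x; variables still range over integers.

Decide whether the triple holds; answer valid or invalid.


Working backward. After the program, the postcondition (((3/2)*u + (u + 2*z + 9) == -1 && u == 9) && z + 1 >= -9) || ((2*z + 3*z - 1 == 3 && u - 4 == -9) ==> (2*u - u - 5 == 1 && z - 2*u != -9)) must hold; in canonical form it is ((5/2)*u + 2*z == -10 && u == 9 && z >= -10) || ((5*z == 4 && u == -5) ==> (u == 6 && z != 2*u - 9)).
Before u := u + u + 8: (5*u + 2*z == -30 && 2*u == 1 && z >= -10) || ((5*z == 4 && 2*u == -13) ==> (2*u == -2 && z != 4*u + 7))
Before z := u - 9: (7*u == -12 && 2*u == 1 && u >= -1) || ((5*u == 49 && 2*u == -13) ==> (2*u == -2 && 3*u != -16))
Before assert u - 3 == -8 || 2*u + 3 < u - 5: (u == -5 || u < -8) && ((7*u == -12 && 2*u == 1 && u >= -1) || ((5*u == 49 && 2*u == -13) ==> (2*u == -2 && 3*u != -16)))
Before z := z: (u == -5 || u < -8) && ((7*u == -12 && 2*u == 1 && u >= -1) || ((5*u == 49 && 2*u == -13) ==> (2*u == -2 && 3*u != -16)))
The weakest precondition is (u == -5 || u < -8) && ((7*u == -12 && 2*u == 1 && u >= -1) || ((5*u == 49 && 2*u == -13) ==> (2*u == -2 && 3*u != -16))).
Check whether (u == -5 || u < -6) && ((7*u == -12 && 2*u == 1 && u >= -1) || ((5*u == 49 && 2*u == -13) ==> (2*u == -2 && 3*u != -16))) implies it.
Countermodel: at the initial state u = -8, the precondition holds but the weakest precondition fails.
Answer: invalid


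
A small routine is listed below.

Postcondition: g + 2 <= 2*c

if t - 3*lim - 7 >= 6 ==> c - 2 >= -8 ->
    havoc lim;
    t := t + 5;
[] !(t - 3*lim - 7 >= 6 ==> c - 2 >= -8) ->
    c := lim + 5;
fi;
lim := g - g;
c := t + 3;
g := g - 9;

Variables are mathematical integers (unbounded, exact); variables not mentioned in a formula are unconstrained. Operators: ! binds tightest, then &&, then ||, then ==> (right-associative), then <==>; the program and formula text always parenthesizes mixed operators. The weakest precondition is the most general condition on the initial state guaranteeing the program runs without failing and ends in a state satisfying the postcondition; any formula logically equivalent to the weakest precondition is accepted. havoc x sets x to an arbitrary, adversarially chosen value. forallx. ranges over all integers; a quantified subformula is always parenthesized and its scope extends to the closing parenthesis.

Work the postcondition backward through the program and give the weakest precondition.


Working backward. After the program, the postcondition g + 2 <= 2*c must hold; in canonical form it is g <= 2*c - 2.
Before g := g - 9: g <= 2*c + 7
Before c := t + 3: g <= 2*t + 13
Before lim := g - g: g <= 2*t + 13
Then branch requires g <= 2*t + 23; else branch requires g <= 2*t + 13.
Before the if: ((t >= 3*lim + 13 ==> c >= -6) ==> g <= 2*t + 23) && ((!(t >= 3*lim + 13 ==> c >= -6)) ==> g <= 2*t + 13)
Answer: WP = ((t >= 3*lim + 13 ==> c >= -6) ==> g <= 2*t + 23) && ((!(t >= 3*lim + 13 ==> c >= -6)) ==> g <= 2*t + 13)


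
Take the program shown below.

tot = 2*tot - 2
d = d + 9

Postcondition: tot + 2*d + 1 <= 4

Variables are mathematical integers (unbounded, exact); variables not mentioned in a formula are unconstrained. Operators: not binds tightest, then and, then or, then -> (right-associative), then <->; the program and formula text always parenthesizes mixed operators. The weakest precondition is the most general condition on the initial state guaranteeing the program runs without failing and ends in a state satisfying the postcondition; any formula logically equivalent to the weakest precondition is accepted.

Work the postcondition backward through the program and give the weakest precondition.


Working backward. After the program, the postcondition tot + 2*d + 1 <= 4 must hold; in canonical form it is 2*d + tot <= 3.
Before d := d + 9: 2*d + tot <= -15
Before tot := 2*tot - 2: 2*d + 2*tot <= -13
Answer: WP = 2*d + 2*tot <= -13


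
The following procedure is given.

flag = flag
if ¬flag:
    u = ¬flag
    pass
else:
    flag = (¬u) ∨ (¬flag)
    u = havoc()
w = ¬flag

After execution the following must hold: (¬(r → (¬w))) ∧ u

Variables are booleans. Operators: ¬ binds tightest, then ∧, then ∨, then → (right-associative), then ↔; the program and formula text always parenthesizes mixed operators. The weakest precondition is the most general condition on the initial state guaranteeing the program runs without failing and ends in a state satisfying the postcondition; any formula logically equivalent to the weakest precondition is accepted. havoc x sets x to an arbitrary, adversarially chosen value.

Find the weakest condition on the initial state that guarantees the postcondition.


Working backward. After the program, (¬(r → (¬w))) ∧ u must hold.
Before w := ¬flag: (¬(r → flag)) ∧ u
Then branch requires (¬(r → flag)) ∧ (¬flag); else branch requires false.
Before the if: ((¬flag) → ((¬(r → flag)) ∧ (¬flag))) ∧ (¬flag)
Before flag := flag: ((¬flag) → ((¬(r → flag)) ∧ (¬flag))) ∧ (¬flag)
Answer: WP = ((¬flag) → ((¬(r → flag)) ∧ (¬flag))) ∧ (¬flag)


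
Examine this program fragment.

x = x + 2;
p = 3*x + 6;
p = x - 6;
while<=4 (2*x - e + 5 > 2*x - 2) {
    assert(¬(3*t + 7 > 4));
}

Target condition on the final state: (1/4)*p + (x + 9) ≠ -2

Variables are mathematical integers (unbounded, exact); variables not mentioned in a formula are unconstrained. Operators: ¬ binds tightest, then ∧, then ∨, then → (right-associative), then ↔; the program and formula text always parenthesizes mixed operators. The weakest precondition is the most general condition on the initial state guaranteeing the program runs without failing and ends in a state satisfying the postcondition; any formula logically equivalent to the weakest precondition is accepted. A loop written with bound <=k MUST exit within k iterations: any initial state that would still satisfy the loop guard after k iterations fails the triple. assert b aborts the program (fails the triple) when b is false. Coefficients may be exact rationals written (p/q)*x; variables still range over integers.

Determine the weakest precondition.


Working backward. After the program, the postcondition (1/4)*p + (x + 9) ≠ -2 must hold; in canonical form it is (1/4)*p + x ≠ -11.
Before the loop (bound <=4), unroll the exhaustion recursion (WP_0 = exit-now case; WP_j = one more guarded iteration, up to j = 4):
  WP_0: (¬(e < 7)) ∧ (1/4)*p + x ≠ -11
  WP_1: (e < 7 → ((¬(3*t > -3)) ∧ (¬(e < 7)) ∧ (1/4)*p + x ≠ -11)) ∧ ((¬(e < 7)) → (1/4)*p + x ≠ -11)
  WP_2: (e < 7 → ((¬(3*t > -3)) ∧ (e < 7 → ((¬(3*t > -3)) ∧ (¬(e < 7)) ∧ (1/4)*p + x ≠ -11)) ∧ ((¬(e < 7)) → (1/4)*p + x ≠ -11))) ∧ ((¬(e < 7)) → (1/4)*p + x ≠ -11)
  WP_3: (e < 7 → ((¬(3*t > -3)) ∧ (e < 7 → ((¬(3*t > -3)) ∧ (e < 7 → ((¬(3*t > -3)) ∧ (¬(e < 7)) ∧ (1/4)*p + x ≠ -11)) ∧ ((¬(e < 7)) → (1/4)*p + x ≠ -11))) ∧ ((¬(e < 7)) → (1/4)*p + x ≠ -11))) ∧ ((¬(e < 7)) → (1/4)*p + x ≠ -11)
  WP_4: (e < 7 → ((¬(3*t > -3)) ∧ (e < 7 → ((¬(3*t > -3)) ∧ (e < 7 → ((¬(3*t > -3)) ∧ (e < 7 → ((¬(3*t > -3)) ∧ (¬(e < 7)) ∧ (1/4)*p + x ≠ -11)) ∧ ((¬(e < 7)) → (1/4)*p + x ≠ -11))) ∧ ((¬(e < 7)) → (1/4)*p + x ≠ -11))) ∧ ((¬(e < 7)) → (1/4)*p + x ≠ -11))) ∧ ((¬(e < 7)) → (1/4)*p + x ≠ -11)
So before the loop: (e < 7 → ((¬(3*t > -3)) ∧ (e < 7 → ((¬(3*t > -3)) ∧ (e < 7 → ((¬(3*t > -3)) ∧ (e < 7 → ((¬(3*t > -3)) ∧ (¬(e < 7)) ∧ (1/4)*p + x ≠ -11)) ∧ ((¬(e < 7)) → (1/4)*p + x ≠ -11))) ∧ ((¬(e < 7)) → (1/4)*p + x ≠ -11))) ∧ ((¬(e < 7)) → (1/4)*p + x ≠ -11))) ∧ ((¬(e < 7)) → (1/4)*p + x ≠ -11)
Before p := x - 6: (e < 7 → ((¬(3*t > -3)) ∧ (e < 7 → ((¬(3*t > -3)) ∧ (e < 7 → ((¬(3*t > -3)) ∧ (e < 7 → ((¬(3*t > -3)) ∧ (¬(e < 7)) ∧ (5/4)*x ≠ -19/2)) ∧ ((¬(e < 7)) → (5/4)*x ≠ -19/2))) ∧ ((¬(e < 7)) → (5/4)*x ≠ -19/2))) ∧ ((¬(e < 7)) → (5/4)*x ≠ -19/2))) ∧ ((¬(e < 7)) → (5/4)*x ≠ -19/2)
Before p := 3*x + 6: (e < 7 → ((¬(3*t > -3)) ∧ (e < 7 → ((¬(3*t > -3)) ∧ (e < 7 → ((¬(3*t > -3)) ∧ (e < 7 → ((¬(3*t > -3)) ∧ (¬(e < 7)) ∧ (5/4)*x ≠ -19/2)) ∧ ((¬(e < 7)) → (5/4)*x ≠ -19/2))) ∧ ((¬(e < 7)) → (5/4)*x ≠ -19/2))) ∧ ((¬(e < 7)) → (5/4)*x ≠ -19/2))) ∧ ((¬(e < 7)) → (5/4)*x ≠ -19/2)
Before x := x + 2: (e < 7 → ((¬(3*t > -3)) ∧ (e < 7 → ((¬(3*t > -3)) ∧ (e < 7 → ((¬(3*t > -3)) ∧ (e < 7 → ((¬(3*t > -3)) ∧ (¬(e < 7)) ∧ (5/4)*x ≠ -12)) ∧ ((¬(e < 7)) → (5/4)*x ≠ -12))) ∧ ((¬(e < 7)) → (5/4)*x ≠ -12))) ∧ ((¬(e < 7)) → (5/4)*x ≠ -12))) ∧ ((¬(e < 7)) → (5/4)*x ≠ -12)
Answer: WP = (e < 7 → ((¬(3*t > -3)) ∧ (e < 7 → ((¬(3*t > -3)) ∧ (e < 7 → ((¬(3*t > -3)) ∧ (e < 7 → ((¬(3*t > -3)) ∧ (¬(e < 7)) ∧ (5/4)*x ≠ -12)) ∧ ((¬(e < 7)) → (5/4)*x ≠ -12))) ∧ ((¬(e < 7)) → (5/4)*x ≠ -12))) ∧ ((¬(e < 7)) → (5/4)*x ≠ -12))) ∧ ((¬(e < 7)) → (5/4)*x ≠ -12)


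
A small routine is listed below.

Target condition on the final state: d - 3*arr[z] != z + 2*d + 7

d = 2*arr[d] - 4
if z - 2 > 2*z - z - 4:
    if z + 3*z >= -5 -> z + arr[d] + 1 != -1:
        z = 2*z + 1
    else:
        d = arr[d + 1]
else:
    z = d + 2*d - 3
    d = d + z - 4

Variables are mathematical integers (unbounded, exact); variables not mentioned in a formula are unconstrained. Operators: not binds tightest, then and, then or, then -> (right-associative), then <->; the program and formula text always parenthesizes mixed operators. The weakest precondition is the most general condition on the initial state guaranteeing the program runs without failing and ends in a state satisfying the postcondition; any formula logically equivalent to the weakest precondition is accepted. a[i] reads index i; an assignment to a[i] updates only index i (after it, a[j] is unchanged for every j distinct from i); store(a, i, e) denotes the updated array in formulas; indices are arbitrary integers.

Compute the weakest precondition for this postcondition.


Working backward. After the program, the postcondition d - 3*arr[z] != z + 2*d + 7 must hold; in canonical form it is 3*arr[z] + d + z != -7.
Then branch requires ((4*z >= -5 -> arr[d] + z != -2) -> 3*arr[2*z + 1] + d + 2*z != -8) and ((not (4*z >= -5 -> arr[d] + z != -2)) -> arr[d + 1] + 3*arr[z] + z != -7); else branch requires 3*arr[3*d - 3] + 7*d != 3.
Before the if: ((4*z >= -5 -> arr[d] + z != -2) -> 3*arr[2*z + 1] + d + 2*z != -8) and ((not (4*z >= -5 -> arr[d] + z != -2)) -> arr[d + 1] + 3*arr[z] + z != -7)
Before d := 2*arr[d] - 4: ((4*z >= -5 -> arr[2*arr[d] - 4] + z != -2) -> 3*arr[2*z + 1] + 2*arr[d] + 2*z != -4) and ((not (4*z >= -5 -> arr[2*arr[d] - 4] + z != -2)) -> arr[2*arr[d] - 3] + 3*arr[z] + z != -7)
Answer: WP = ((4*z >= -5 -> arr[2*arr[d] - 4] + z != -2) -> 3*arr[2*z + 1] + 2*arr[d] + 2*z != -4) and ((not (4*z >= -5 -> arr[2*arr[d] - 4] + z != -2)) -> arr[2*arr[d] - 3] + 3*arr[z] + z != -7)


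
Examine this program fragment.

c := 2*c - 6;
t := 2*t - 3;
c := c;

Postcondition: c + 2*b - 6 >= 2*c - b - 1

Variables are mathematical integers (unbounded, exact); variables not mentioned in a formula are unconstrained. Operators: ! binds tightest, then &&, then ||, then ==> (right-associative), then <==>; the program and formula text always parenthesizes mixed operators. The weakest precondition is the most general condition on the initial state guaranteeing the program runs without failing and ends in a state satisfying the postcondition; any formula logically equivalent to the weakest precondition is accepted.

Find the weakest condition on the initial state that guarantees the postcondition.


Working backward. After the program, the postcondition c + 2*b - 6 >= 2*c - b - 1 must hold; in canonical form it is 3*b >= c + 5.
Before c := c: 3*b >= c + 5
Before t := 2*t - 3: 3*b >= c + 5
Before c := 2*c - 6: 3*b >= 2*c - 1
Answer: WP = 3*b >= 2*c - 1


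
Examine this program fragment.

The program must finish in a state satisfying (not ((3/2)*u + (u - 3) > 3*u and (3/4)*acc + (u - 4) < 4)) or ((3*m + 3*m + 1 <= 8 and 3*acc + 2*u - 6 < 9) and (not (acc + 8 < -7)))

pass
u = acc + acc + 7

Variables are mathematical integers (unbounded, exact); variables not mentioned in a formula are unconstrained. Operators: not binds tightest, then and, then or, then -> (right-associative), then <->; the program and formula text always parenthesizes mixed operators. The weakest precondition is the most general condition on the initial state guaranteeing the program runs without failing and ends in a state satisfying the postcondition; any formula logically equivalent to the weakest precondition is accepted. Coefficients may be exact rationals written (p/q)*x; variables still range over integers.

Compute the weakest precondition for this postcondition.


Working backward. After the program, the postcondition (not ((3/2)*u + (u - 3) > 3*u and (3/4)*acc + (u - 4) < 4)) or ((3*m + 3*m + 1 <= 8 and 3*acc + 2*u - 6 < 9) and (not (acc + 8 < -7))) must hold; in canonical form it is (not ((1/2)*u < -3 and (3/4)*acc + u < 8)) or (6*m <= 7 and 3*acc + 2*u < 15 and (not (acc < -15))).
Before u := acc + acc + 7: (not (acc < -13/2 and (11/4)*acc < 1)) or (6*m <= 7 and 7*acc < 1 and (not (acc < -15)))
Before skip: (not (acc < -13/2 and (11/4)*acc < 1)) or (6*m <= 7 and 7*acc < 1 and (not (acc < -15)))
Answer: WP = (not (acc < -13/2 and (11/4)*acc < 1)) or (6*m <= 7 and 7*acc < 1 and (not (acc < -15)))


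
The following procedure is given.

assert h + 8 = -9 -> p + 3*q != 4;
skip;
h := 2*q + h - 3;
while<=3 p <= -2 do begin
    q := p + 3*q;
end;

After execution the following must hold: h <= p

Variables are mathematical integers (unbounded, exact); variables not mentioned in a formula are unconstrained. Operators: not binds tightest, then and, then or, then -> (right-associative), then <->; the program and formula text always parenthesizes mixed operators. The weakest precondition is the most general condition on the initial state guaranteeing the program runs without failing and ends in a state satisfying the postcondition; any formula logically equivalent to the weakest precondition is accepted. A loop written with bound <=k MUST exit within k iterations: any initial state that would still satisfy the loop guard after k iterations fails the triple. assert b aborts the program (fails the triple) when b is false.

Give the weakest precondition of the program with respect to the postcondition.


Working backward. After the program, h <= p must hold.
Before the loop (bound <=3), unroll the exhaustion recursion (WP_0 = exit-now case; WP_j = one more guarded iteration, up to j = 3):
  WP_0: (not (p <= -2)) and h <= p
  WP_1: (p <= -2 -> ((not (p <= -2)) and h <= p)) and ((not (p <= -2)) -> h <= p)
  WP_2: (p <= -2 -> ((p <= -2 -> ((not (p <= -2)) and h <= p)) and ((not (p <= -2)) -> h <= p))) and ((not (p <= -2)) -> h <= p)
  WP_3: (p <= -2 -> ((p <= -2 -> ((p <= -2 -> ((not (p <= -2)) and h <= p)) and ((not (p <= -2)) -> h <= p))) and ((not (p <= -2)) -> h <= p))) and ((not (p <= -2)) -> h <= p)
So before the loop: (p <= -2 -> ((p <= -2 -> ((p <= -2 -> ((not (p <= -2)) and h <= p)) and ((not (p <= -2)) -> h <= p))) and ((not (p <= -2)) -> h <= p))) and ((not (p <= -2)) -> h <= p)
Before h := 2*q + h - 3: (p <= -2 -> ((p <= -2 -> ((p <= -2 -> ((not (p <= -2)) and h + 2*q <= p + 3)) and ((not (p <= -2)) -> h + 2*q <= p + 3))) and ((not (p <= -2)) -> h + 2*q <= p + 3))) and ((not (p <= -2)) -> h + 2*q <= p + 3)
Before skip: (p <= -2 -> ((p <= -2 -> ((p <= -2 -> ((not (p <= -2)) and h + 2*q <= p + 3)) and ((not (p <= -2)) -> h + 2*q <= p + 3))) and ((not (p <= -2)) -> h + 2*q <= p + 3))) and ((not (p <= -2)) -> h + 2*q <= p + 3)
Before assert h + 8 = -9 -> p + 3*q != 4: (h = -17 -> p + 3*q != 4) and (p <= -2 -> ((p <= -2 -> ((p <= -2 -> ((not (p <= -2)) and h + 2*q <= p + 3)) and ((not (p <= -2)) -> h + 2*q <= p + 3))) and ((not (p <= -2)) -> h + 2*q <= p + 3))) and ((not (p <= -2)) -> h + 2*q <= p + 3)
Answer: WP = (h = -17 -> p + 3*q != 4) and (p <= -2 -> ((p <= -2 -> ((p <= -2 -> ((not (p <= -2)) and h + 2*q <= p + 3)) and ((not (p <= -2)) -> h + 2*q <= p + 3))) and ((not (p <= -2)) -> h + 2*q <= p + 3))) and ((not (p <= -2)) -> h + 2*q <= p + 3)


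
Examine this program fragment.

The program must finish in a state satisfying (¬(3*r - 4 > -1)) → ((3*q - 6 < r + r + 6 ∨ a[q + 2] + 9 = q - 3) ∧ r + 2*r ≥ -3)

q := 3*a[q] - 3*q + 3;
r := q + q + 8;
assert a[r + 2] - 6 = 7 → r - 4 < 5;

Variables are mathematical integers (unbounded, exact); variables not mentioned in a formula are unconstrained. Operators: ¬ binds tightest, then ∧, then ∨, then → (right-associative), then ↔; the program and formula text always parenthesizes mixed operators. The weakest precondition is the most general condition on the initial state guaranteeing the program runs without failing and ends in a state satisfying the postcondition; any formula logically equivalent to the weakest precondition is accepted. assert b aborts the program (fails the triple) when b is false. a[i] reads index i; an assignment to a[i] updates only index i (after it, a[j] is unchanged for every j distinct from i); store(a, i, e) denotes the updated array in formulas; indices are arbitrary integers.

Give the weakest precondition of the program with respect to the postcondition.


Working backward. After the program, the postcondition (¬(3*r - 4 > -1)) → ((3*q - 6 < r + r + 6 ∨ a[q + 2] + 9 = q - 3) ∧ r + 2*r ≥ -3) must hold; in canonical form it is (¬(3*r > 3)) → ((3*q < 2*r + 12 ∨ a[q + 2] = q - 12) ∧ 3*r ≥ -3).
Before assert a[r + 2] - 6 = 7 → r - 4 < 5: (a[r + 2] = 13 → r < 9) ∧ ((¬(3*r > 3)) → ((3*q < 2*r + 12 ∨ a[q + 2] = q - 12) ∧ 3*r ≥ -3))
Before r := q + q + 8: (a[2*q + 10] = 13 → 2*q < 1) ∧ ((¬(6*q > -21)) → ((q > -28 ∨ a[q + 2] = q - 12) ∧ 6*q ≥ -27))
Before q := 3*a[q] - 3*q + 3: (a[6*a[q] - 6*q + 16] = 13 → 6*a[q] < 6*q - 5) ∧ ((¬(18*a[q] > 18*q - 39)) → ((3*a[q] > 3*q - 31 ∨ a[3*a[q] - 3*q + 5] + 3*q = 3*a[q] - 9) ∧ 18*a[q] ≥ 18*q - 45))
Answer: WP = (a[6*a[q] - 6*q + 16] = 13 → 6*a[q] < 6*q - 5) ∧ ((¬(18*a[q] > 18*q - 39)) → ((3*a[q] > 3*q - 31 ∨ a[3*a[q] - 3*q + 5] + 3*q = 3*a[q] - 9) ∧ 18*a[q] ≥ 18*q - 45))


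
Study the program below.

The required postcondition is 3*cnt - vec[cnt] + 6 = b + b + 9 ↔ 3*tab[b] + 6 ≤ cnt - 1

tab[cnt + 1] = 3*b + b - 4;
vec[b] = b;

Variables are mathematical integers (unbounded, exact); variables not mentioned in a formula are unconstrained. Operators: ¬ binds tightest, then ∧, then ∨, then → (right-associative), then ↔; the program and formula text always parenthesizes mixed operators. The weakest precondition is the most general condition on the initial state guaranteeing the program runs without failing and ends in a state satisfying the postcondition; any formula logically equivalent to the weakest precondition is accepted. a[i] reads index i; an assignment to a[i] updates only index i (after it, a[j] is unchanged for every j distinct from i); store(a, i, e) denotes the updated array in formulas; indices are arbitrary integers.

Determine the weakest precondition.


Working backward. After the program, the postcondition 3*cnt - vec[cnt] + 6 = b + b + 9 ↔ 3*tab[b] + 6 ≤ cnt - 1 must hold; in canonical form it is 3*cnt = vec[cnt] + 2*b + 3 ↔ 3*tab[b] ≤ cnt - 7.
Before vec[b] := b: 3*cnt = store(vec, b, b)[cnt] + 2*b + 3 ↔ 3*tab[b] ≤ cnt - 7
Before tab[cnt + 1] := 3*b + b - 4: 3*cnt = store(vec, b, b)[cnt] + 2*b + 3 ↔ 3*store(tab, cnt + 1, 4*b - 4)[b] ≤ cnt - 7
Answer: WP = 3*cnt = store(vec, b, b)[cnt] + 2*b + 3 ↔ 3*store(tab, cnt + 1, 4*b - 4)[b] ≤ cnt - 7


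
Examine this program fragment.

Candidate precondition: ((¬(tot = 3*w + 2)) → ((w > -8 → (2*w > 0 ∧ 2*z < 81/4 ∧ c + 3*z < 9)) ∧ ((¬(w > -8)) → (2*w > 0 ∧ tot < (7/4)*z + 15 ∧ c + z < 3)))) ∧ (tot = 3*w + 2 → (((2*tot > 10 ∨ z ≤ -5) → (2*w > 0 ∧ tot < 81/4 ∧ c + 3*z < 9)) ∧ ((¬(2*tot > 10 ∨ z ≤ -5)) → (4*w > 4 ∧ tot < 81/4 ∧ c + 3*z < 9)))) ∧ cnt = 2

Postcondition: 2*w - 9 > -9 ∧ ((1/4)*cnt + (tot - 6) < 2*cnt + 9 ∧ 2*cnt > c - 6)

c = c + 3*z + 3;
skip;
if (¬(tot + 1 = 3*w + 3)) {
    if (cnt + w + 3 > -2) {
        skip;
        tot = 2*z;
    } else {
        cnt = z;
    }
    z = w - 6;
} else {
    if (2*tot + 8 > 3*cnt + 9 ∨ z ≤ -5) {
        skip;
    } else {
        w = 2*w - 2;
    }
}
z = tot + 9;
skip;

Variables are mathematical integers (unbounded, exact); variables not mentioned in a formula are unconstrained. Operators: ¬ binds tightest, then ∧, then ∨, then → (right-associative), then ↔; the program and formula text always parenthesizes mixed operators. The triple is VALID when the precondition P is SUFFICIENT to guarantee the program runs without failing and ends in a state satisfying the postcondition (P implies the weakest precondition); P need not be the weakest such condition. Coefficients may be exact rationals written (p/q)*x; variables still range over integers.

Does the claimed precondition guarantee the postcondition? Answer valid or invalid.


Working backward. After the program, the postcondition 2*w - 9 > -9 ∧ ((1/4)*cnt + (tot - 6) < 2*cnt + 9 ∧ 2*cnt > c - 6) must hold; in canonical form it is 2*w > 0 ∧ tot < (7/4)*cnt + 15 ∧ 2*cnt > c - 6.
Before skip: 2*w > 0 ∧ tot < (7/4)*cnt + 15 ∧ 2*cnt > c - 6
Before z := tot + 9: 2*w > 0 ∧ tot < (7/4)*cnt + 15 ∧ 2*cnt > c - 6
Then branch requires (cnt + w > -5 → (2*w > 0 ∧ 2*z < (7/4)*cnt + 15 ∧ 2*cnt > c - 6)) ∧ ((¬(cnt + w > -5)) → (2*w > 0 ∧ tot < (7/4)*z + 15 ∧ 2*z > c - 6)); else branch requires ((2*tot > 3*cnt + 1 ∨ z ≤ -5) → (2*w > 0 ∧ tot < (7/4)*cnt + 15 ∧ 2*cnt > c - 6)) ∧ ((¬(2*tot > 3*cnt + 1 ∨ z ≤ -5)) → (4*w > 4 ∧ tot < (7/4)*cnt + 15 ∧ 2*cnt > c - 6)).
Before the if: ((¬(tot = 3*w + 2)) → ((cnt + w > -5 → (2*w > 0 ∧ 2*z < (7/4)*cnt + 15 ∧ 2*cnt > c - 6)) ∧ ((¬(cnt + w > -5)) → (2*w > 0 ∧ tot < (7/4)*z + 15 ∧ 2*z > c - 6)))) ∧ (tot = 3*w + 2 → (((2*tot > 3*cnt + 1 ∨ z ≤ -5) → (2*w > 0 ∧ tot < (7/4)*cnt + 15 ∧ 2*cnt > c - 6)) ∧ ((¬(2*tot > 3*cnt + 1 ∨ z ≤ -5)) → (4*w > 4 ∧ tot < (7/4)*cnt + 15 ∧ 2*cnt > c - 6))))
Before skip: ((¬(tot = 3*w + 2)) → ((cnt + w > -5 → (2*w > 0 ∧ 2*z < (7/4)*cnt + 15 ∧ 2*cnt > c - 6)) ∧ ((¬(cnt + w > -5)) → (2*w > 0 ∧ tot < (7/4)*z + 15 ∧ 2*z > c - 6)))) ∧ (tot = 3*w + 2 → (((2*tot > 3*cnt + 1 ∨ z ≤ -5) → (2*w > 0 ∧ tot < (7/4)*cnt + 15 ∧ 2*cnt > c - 6)) ∧ ((¬(2*tot > 3*cnt + 1 ∨ z ≤ -5)) → (4*w > 4 ∧ tot < (7/4)*cnt + 15 ∧ 2*cnt > c - 6))))
Before c := c + 3*z + 3: ((¬(tot = 3*w + 2)) → ((cnt + w > -5 → (2*w > 0 ∧ 2*z < (7/4)*cnt + 15 ∧ 2*cnt > c + 3*z - 3)) ∧ ((¬(cnt + w > -5)) → (2*w > 0 ∧ tot < (7/4)*z + 15 ∧ c + z < 3)))) ∧ (tot = 3*w + 2 → (((2*tot > 3*cnt + 1 ∨ z ≤ -5) → (2*w > 0 ∧ tot < (7/4)*cnt + 15 ∧ 2*cnt > c + 3*z - 3)) ∧ ((¬(2*tot > 3*cnt + 1 ∨ z ≤ -5)) → (4*w > 4 ∧ tot < (7/4)*cnt + 15 ∧ 2*cnt > c + 3*z - 3))))
The weakest precondition is ((¬(tot = 3*w + 2)) → ((cnt + w > -5 → (2*w > 0 ∧ 2*z < (7/4)*cnt + 15 ∧ 2*cnt > c + 3*z - 3)) ∧ ((¬(cnt + w > -5)) → (2*w > 0 ∧ tot < (7/4)*z + 15 ∧ c + z < 3)))) ∧ (tot = 3*w + 2 → (((2*tot > 3*cnt + 1 ∨ z ≤ -5) → (2*w > 0 ∧ tot < (7/4)*cnt + 15 ∧ 2*cnt > c + 3*z - 3)) ∧ ((¬(2*tot > 3*cnt + 1 ∨ z ≤ -5)) → (4*w > 4 ∧ tot < (7/4)*cnt + 15 ∧ 2*cnt > c + 3*z - 3)))).
Check whether ((¬(tot = 3*w + 2)) → ((w > -8 → (2*w > 0 ∧ 2*z < 81/4 ∧ c + 3*z < 9)) ∧ ((¬(w > -8)) → (2*w > 0 ∧ tot < (7/4)*z + 15 ∧ c + z < 3)))) ∧ (tot = 3*w + 2 → (((2*tot > 10 ∨ z ≤ -5) → (2*w > 0 ∧ tot < 81/4 ∧ c + 3*z < 9)) ∧ ((¬(2*tot > 10 ∨ z ≤ -5)) → (4*w > 4 ∧ tot < 81/4 ∧ c + 3*z < 9)))) ∧ cnt = 2 implies it.
Countermodel: at the initial state c = -3, cnt = 2, tot = 20, w = 6, z = 3, the precondition holds but the weakest precondition fails.
Answer: invalid


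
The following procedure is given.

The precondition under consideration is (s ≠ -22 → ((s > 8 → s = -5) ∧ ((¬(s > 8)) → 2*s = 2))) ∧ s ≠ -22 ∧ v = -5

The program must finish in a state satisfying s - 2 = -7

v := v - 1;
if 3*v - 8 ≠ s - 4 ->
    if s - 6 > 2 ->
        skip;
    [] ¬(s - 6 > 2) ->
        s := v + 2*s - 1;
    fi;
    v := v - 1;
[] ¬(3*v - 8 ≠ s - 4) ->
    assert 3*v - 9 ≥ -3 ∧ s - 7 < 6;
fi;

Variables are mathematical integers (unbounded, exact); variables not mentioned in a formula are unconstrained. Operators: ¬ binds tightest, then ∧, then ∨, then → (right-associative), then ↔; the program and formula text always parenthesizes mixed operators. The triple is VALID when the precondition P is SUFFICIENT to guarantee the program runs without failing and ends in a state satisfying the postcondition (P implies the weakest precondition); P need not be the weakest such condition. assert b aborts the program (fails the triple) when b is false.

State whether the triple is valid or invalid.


Working backward. After the program, the postcondition s - 2 = -7 must hold; in canonical form it is s = -5.
Then branch requires (s > 8 → s = -5) ∧ ((¬(s > 8)) → 2*s + v = -4); else branch requires 3*v ≥ 6 ∧ s < 13 ∧ s = -5.
Before the if: (3*v ≠ s + 4 → ((s > 8 → s = -5) ∧ ((¬(s > 8)) → 2*s + v = -4))) ∧ ((¬(3*v ≠ s + 4)) → (3*v ≥ 6 ∧ s < 13 ∧ s = -5))
Before v := v - 1: (3*v ≠ s + 7 → ((s > 8 → s = -5) ∧ ((¬(s > 8)) → 2*s + v = -3))) ∧ ((¬(3*v ≠ s + 7)) → (3*v ≥ 9 ∧ s < 13 ∧ s = -5))
The weakest precondition is (3*v ≠ s + 7 → ((s > 8 → s = -5) ∧ ((¬(s > 8)) → 2*s + v = -3))) ∧ ((¬(3*v ≠ s + 7)) → (3*v ≥ 9 ∧ s < 13 ∧ s = -5)).
Check whether (s ≠ -22 → ((s > 8 → s = -5) ∧ ((¬(s > 8)) → 2*s = 2))) ∧ s ≠ -22 ∧ v = -5 implies it.
Every state satisfying the precondition satisfies the weakest precondition: the implication holds.
Answer: valid


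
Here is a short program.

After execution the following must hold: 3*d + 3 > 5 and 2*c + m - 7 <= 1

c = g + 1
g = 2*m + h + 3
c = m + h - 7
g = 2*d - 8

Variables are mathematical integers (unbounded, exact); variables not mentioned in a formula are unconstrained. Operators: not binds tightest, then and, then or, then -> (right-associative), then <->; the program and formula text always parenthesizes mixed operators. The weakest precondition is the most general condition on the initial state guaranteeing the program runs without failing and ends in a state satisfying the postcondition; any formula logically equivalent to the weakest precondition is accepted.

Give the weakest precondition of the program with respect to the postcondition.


Working backward. After the program, the postcondition 3*d + 3 > 5 and 2*c + m - 7 <= 1 must hold; in canonical form it is 3*d > 2 and 2*c + m <= 8.
Before g := 2*d - 8: 3*d > 2 and 2*c + m <= 8
Before c := m + h - 7: 3*d > 2 and 2*h + 3*m <= 22
Before g := 2*m + h + 3: 3*d > 2 and 2*h + 3*m <= 22
Before c := g + 1: 3*d > 2 and 2*h + 3*m <= 22
Answer: WP = 3*d > 2 and 2*h + 3*m <= 22


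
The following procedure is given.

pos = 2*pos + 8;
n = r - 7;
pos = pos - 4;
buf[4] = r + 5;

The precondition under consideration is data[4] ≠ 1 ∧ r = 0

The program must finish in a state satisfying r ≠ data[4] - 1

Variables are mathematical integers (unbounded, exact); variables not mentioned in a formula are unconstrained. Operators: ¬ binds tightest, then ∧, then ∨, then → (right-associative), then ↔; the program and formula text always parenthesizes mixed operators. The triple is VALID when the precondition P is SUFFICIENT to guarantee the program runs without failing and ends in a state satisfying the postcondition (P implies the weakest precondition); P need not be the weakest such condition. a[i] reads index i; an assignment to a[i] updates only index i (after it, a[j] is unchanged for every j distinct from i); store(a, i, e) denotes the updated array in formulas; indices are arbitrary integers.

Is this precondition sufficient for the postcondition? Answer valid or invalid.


Working backward. After the program, r ≠ data[4] - 1 must hold.
Before buf[4] := r + 5: r ≠ data[4] - 1
Before pos := pos - 4: r ≠ data[4] - 1
Before n := r - 7: r ≠ data[4] - 1
Before pos := 2*pos + 8: r ≠ data[4] - 1
The weakest precondition is r ≠ data[4] - 1.
Check whether data[4] ≠ 1 ∧ r = 0 implies it.
Every state satisfying the precondition satisfies the weakest precondition: the implication holds.
Answer: valid


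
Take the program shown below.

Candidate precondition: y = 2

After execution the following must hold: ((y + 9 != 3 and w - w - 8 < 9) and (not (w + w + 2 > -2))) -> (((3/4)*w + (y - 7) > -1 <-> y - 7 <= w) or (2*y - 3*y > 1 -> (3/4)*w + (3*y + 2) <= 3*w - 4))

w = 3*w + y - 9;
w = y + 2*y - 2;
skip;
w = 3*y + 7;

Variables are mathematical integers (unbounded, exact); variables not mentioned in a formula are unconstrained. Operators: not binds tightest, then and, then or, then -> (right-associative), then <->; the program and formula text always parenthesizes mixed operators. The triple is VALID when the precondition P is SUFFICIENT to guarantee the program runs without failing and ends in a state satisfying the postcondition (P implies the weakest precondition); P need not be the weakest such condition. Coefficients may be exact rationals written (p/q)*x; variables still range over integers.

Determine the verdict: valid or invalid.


Working backward. After the program, the postcondition ((y + 9 != 3 and w - w - 8 < 9) and (not (w + w + 2 > -2))) -> (((3/4)*w + (y - 7) > -1 <-> y - 7 <= w) or (2*y - 3*y > 1 -> (3/4)*w + (3*y + 2) <= 3*w - 4)) must hold; in canonical form it is (y != -6 and (not (2*w > -4))) -> (((3/4)*w + y > 6 <-> y <= w + 7) or (y < -1 -> 3*y <= (9/4)*w - 6)).
Before w := 3*y + 7: (y != -6 and (not (6*y > -18))) -> (((13/4)*y > 3/4 <-> 2*y >= -14) or (y < -1 -> (15/4)*y >= -39/4))
Before skip: (y != -6 and (not (6*y > -18))) -> (((13/4)*y > 3/4 <-> 2*y >= -14) or (y < -1 -> (15/4)*y >= -39/4))
Before w := y + 2*y - 2: (y != -6 and (not (6*y > -18))) -> (((13/4)*y > 3/4 <-> 2*y >= -14) or (y < -1 -> (15/4)*y >= -39/4))
Before w := 3*w + y - 9: (y != -6 and (not (6*y > -18))) -> (((13/4)*y > 3/4 <-> 2*y >= -14) or (y < -1 -> (15/4)*y >= -39/4))
The weakest precondition is (y != -6 and (not (6*y > -18))) -> (((13/4)*y > 3/4 <-> 2*y >= -14) or (y < -1 -> (15/4)*y >= -39/4)).
Check whether y = 2 implies it.
Every state satisfying the precondition satisfies the weakest precondition: the implication holds.
Answer: valid


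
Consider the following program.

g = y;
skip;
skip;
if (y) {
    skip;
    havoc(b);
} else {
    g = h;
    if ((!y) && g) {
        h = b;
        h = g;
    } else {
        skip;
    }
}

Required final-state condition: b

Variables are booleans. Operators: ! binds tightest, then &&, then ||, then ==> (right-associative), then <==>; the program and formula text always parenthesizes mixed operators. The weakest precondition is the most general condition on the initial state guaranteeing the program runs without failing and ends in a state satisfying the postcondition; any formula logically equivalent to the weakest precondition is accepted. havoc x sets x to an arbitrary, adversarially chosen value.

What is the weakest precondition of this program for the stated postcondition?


Working backward. After the program, b must hold.
Then branch requires false; else branch requires (((!y) && h) ==> b) && ((!((!y) && h)) ==> b).
Before the if: (!y) && ((!y) ==> ((((!y) && h) ==> b) && ((!((!y) && h)) ==> b)))
Before skip: (!y) && ((!y) ==> ((((!y) && h) ==> b) && ((!((!y) && h)) ==> b)))
Before skip: (!y) && ((!y) ==> ((((!y) && h) ==> b) && ((!((!y) && h)) ==> b)))
Before g := y: (!y) && ((!y) ==> ((((!y) && h) ==> b) && ((!((!y) && h)) ==> b)))
Answer: WP = (!y) && ((!y) ==> ((((!y) && h) ==> b) && ((!((!y) && h)) ==> b)))


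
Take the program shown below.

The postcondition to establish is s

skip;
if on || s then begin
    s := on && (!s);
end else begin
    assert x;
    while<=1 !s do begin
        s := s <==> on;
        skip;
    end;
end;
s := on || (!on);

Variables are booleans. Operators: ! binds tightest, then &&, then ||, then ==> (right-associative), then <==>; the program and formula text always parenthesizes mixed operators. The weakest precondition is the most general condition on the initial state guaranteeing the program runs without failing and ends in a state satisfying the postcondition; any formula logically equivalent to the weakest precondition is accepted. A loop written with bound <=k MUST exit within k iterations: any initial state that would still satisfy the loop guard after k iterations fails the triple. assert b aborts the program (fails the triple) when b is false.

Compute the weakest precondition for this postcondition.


Working backward. After the program, s must hold.
Before s := on || (!on): true
Then branch requires true; else branch requires x && ((!s) ==> (s <==> on)).
Before the if: (!(on || s)) ==> (x && ((!s) ==> (s <==> on)))
Before skip: (!(on || s)) ==> (x && ((!s) ==> (s <==> on)))
Answer: WP = (!(on || s)) ==> (x && ((!s) ==> (s <==> on)))


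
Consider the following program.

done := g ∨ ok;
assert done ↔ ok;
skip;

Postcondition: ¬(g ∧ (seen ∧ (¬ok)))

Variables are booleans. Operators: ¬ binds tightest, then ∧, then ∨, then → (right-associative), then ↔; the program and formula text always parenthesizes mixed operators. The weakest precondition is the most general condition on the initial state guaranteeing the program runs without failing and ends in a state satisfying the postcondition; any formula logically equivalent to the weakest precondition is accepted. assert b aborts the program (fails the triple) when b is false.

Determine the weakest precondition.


Working backward. After the program, the postcondition ¬(g ∧ (seen ∧ (¬ok))) must hold; in canonical form it is ¬(g ∧ seen ∧ (¬ok)).
Before skip: ¬(g ∧ seen ∧ (¬ok))
Before assert done ↔ ok: (done ↔ ok) ∧ (¬(g ∧ seen ∧ (¬ok)))
Before done := g ∨ ok: ((g ∨ ok) ↔ ok) ∧ (¬(g ∧ seen ∧ (¬ok)))
Answer: WP = ((g ∨ ok) ↔ ok) ∧ (¬(g ∧ seen ∧ (¬ok)))
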